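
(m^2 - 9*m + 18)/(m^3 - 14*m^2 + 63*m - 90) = 1/(m - 5)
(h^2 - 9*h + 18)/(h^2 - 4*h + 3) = (h - 6)/(h - 1)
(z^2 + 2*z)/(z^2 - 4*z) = (z + 2)/(z - 4)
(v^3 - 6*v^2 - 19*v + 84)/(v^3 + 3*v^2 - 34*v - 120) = (v^2 - 10*v + 21)/(v^2 - v - 30)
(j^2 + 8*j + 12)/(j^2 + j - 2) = (j + 6)/(j - 1)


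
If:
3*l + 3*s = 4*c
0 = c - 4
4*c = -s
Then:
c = 4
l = 64/3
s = -16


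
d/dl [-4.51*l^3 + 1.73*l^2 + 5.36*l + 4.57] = -13.53*l^2 + 3.46*l + 5.36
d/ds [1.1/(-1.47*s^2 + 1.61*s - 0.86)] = (3.234*s - 1.771)/(1.47*s^2 - 1.61*s + 0.86)^2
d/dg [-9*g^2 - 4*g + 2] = -18*g - 4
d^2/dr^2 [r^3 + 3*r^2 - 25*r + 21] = 6*r + 6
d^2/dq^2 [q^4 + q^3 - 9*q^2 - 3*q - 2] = 12*q^2 + 6*q - 18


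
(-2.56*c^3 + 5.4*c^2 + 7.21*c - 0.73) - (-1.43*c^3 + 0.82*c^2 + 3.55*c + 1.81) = -1.13*c^3 + 4.58*c^2 + 3.66*c - 2.54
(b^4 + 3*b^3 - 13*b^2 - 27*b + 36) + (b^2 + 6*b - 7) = b^4 + 3*b^3 - 12*b^2 - 21*b + 29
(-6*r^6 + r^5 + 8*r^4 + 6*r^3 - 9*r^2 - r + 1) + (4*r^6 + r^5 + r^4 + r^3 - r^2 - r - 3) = -2*r^6 + 2*r^5 + 9*r^4 + 7*r^3 - 10*r^2 - 2*r - 2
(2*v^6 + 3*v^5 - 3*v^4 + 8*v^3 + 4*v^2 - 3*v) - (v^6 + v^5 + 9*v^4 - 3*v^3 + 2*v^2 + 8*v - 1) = v^6 + 2*v^5 - 12*v^4 + 11*v^3 + 2*v^2 - 11*v + 1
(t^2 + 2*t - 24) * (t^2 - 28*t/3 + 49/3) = t^4 - 22*t^3/3 - 79*t^2/3 + 770*t/3 - 392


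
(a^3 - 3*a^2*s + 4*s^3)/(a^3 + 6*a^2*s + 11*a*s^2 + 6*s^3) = (a^2 - 4*a*s + 4*s^2)/(a^2 + 5*a*s + 6*s^2)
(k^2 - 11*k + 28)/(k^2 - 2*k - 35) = (k - 4)/(k + 5)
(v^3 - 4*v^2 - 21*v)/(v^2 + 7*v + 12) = v*(v - 7)/(v + 4)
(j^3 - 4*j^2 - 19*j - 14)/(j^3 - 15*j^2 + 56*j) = (j^2 + 3*j + 2)/(j*(j - 8))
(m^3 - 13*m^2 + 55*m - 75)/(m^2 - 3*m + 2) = (m^3 - 13*m^2 + 55*m - 75)/(m^2 - 3*m + 2)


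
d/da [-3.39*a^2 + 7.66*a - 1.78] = 7.66 - 6.78*a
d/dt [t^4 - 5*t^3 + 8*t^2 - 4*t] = 4*t^3 - 15*t^2 + 16*t - 4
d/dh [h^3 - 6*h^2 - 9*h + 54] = 3*h^2 - 12*h - 9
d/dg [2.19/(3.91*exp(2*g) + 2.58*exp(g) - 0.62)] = (-17.1258*exp(g) - 5.6502)*exp(g)/(3.91*exp(2*g) + 2.58*exp(g) - 0.62)^2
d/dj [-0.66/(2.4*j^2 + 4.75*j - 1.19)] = (3.168*j + 3.135)/(2.4*j^2 + 4.75*j - 1.19)^2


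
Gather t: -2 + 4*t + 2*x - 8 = 4*t + 2*x - 10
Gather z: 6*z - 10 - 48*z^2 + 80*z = -48*z^2 + 86*z - 10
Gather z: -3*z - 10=-3*z - 10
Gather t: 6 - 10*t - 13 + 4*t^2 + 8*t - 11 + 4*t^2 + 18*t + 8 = 8*t^2 + 16*t - 10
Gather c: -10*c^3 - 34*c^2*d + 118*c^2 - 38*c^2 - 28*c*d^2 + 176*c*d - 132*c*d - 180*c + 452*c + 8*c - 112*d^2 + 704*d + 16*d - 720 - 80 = -10*c^3 + c^2*(80 - 34*d) + c*(-28*d^2 + 44*d + 280) - 112*d^2 + 720*d - 800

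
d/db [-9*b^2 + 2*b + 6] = 2 - 18*b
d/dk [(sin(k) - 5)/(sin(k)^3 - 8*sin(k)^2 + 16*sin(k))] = (15*sin(k) + cos(2*k) - 21)*cos(k)/((sin(k) - 4)^3*sin(k)^2)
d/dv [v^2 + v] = 2*v + 1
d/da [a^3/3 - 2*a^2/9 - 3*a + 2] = a^2 - 4*a/9 - 3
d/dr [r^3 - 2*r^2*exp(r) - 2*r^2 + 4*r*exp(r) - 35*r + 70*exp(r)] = -2*r^2*exp(r) + 3*r^2 - 4*r + 74*exp(r) - 35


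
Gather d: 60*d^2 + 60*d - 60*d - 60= 60*d^2 - 60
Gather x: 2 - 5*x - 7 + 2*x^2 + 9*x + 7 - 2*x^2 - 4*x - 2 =0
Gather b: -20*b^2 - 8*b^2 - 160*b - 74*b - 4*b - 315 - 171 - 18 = -28*b^2 - 238*b - 504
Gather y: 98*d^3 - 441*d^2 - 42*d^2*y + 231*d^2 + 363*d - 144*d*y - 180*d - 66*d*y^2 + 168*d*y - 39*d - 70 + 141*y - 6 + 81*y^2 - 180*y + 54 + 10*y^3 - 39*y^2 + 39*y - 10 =98*d^3 - 210*d^2 + 144*d + 10*y^3 + y^2*(42 - 66*d) + y*(-42*d^2 + 24*d) - 32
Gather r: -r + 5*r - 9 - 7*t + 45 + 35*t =4*r + 28*t + 36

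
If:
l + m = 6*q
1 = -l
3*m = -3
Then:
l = -1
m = -1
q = -1/3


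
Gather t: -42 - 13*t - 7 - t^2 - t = -t^2 - 14*t - 49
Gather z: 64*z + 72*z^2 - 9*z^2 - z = 63*z^2 + 63*z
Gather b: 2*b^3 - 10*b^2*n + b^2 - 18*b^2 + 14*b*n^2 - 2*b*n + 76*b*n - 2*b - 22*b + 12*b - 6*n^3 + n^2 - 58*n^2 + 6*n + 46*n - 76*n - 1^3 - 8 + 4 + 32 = 2*b^3 + b^2*(-10*n - 17) + b*(14*n^2 + 74*n - 12) - 6*n^3 - 57*n^2 - 24*n + 27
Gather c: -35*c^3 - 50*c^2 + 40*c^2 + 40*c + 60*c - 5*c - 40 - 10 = -35*c^3 - 10*c^2 + 95*c - 50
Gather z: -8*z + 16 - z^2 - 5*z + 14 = -z^2 - 13*z + 30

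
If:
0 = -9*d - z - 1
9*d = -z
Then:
No Solution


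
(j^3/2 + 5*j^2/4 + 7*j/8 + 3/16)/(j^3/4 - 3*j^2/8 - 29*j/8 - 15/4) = (4*j^2 + 4*j + 1)/(2*(j^2 - 3*j - 10))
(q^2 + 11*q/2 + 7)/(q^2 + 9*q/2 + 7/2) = (q + 2)/(q + 1)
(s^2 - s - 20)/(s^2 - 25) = (s + 4)/(s + 5)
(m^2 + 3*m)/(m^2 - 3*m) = (m + 3)/(m - 3)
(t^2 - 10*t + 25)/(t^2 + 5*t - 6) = (t^2 - 10*t + 25)/(t^2 + 5*t - 6)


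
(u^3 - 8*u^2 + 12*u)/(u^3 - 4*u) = (u - 6)/(u + 2)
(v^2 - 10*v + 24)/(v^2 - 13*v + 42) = (v - 4)/(v - 7)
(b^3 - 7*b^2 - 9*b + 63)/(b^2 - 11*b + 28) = (b^2 - 9)/(b - 4)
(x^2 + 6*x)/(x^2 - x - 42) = x/(x - 7)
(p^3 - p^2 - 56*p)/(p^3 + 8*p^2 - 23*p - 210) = p*(p - 8)/(p^2 + p - 30)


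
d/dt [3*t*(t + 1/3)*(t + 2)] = 9*t^2 + 14*t + 2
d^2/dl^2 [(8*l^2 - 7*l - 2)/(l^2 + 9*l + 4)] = 2*(-79*l^3 - 102*l^2 + 30*l + 226)/(l^6 + 27*l^5 + 255*l^4 + 945*l^3 + 1020*l^2 + 432*l + 64)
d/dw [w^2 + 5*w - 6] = 2*w + 5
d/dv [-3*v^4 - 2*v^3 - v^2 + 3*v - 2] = -12*v^3 - 6*v^2 - 2*v + 3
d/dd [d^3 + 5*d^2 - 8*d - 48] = 3*d^2 + 10*d - 8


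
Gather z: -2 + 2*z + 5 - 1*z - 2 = z + 1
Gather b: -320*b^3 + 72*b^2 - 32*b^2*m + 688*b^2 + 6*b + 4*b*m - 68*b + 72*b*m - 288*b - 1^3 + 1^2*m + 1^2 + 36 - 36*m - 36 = -320*b^3 + b^2*(760 - 32*m) + b*(76*m - 350) - 35*m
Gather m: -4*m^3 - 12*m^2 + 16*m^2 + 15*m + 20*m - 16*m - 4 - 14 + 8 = -4*m^3 + 4*m^2 + 19*m - 10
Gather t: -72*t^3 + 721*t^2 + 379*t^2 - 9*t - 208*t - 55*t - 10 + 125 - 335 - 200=-72*t^3 + 1100*t^2 - 272*t - 420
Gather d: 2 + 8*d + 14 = 8*d + 16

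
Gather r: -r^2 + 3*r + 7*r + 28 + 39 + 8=-r^2 + 10*r + 75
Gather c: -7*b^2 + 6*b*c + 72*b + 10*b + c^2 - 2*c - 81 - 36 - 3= -7*b^2 + 82*b + c^2 + c*(6*b - 2) - 120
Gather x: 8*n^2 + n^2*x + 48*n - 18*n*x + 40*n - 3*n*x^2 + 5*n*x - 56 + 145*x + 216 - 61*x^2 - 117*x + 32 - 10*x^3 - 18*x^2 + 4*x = 8*n^2 + 88*n - 10*x^3 + x^2*(-3*n - 79) + x*(n^2 - 13*n + 32) + 192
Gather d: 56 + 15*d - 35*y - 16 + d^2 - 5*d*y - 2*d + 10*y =d^2 + d*(13 - 5*y) - 25*y + 40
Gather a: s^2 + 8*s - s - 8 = s^2 + 7*s - 8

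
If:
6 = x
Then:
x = 6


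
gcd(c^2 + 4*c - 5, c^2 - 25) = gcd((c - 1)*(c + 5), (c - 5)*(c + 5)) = c + 5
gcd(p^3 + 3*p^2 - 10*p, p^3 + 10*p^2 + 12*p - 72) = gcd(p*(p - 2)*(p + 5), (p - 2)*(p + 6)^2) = p - 2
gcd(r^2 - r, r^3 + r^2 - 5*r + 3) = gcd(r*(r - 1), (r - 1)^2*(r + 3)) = r - 1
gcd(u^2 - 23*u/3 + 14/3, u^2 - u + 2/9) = u - 2/3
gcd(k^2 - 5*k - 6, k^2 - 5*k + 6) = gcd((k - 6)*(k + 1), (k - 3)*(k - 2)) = 1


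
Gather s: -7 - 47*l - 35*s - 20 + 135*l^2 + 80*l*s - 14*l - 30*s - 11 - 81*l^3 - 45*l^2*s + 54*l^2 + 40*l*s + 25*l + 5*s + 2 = -81*l^3 + 189*l^2 - 36*l + s*(-45*l^2 + 120*l - 60) - 36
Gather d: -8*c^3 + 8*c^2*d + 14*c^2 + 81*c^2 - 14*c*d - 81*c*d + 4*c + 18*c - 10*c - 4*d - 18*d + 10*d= -8*c^3 + 95*c^2 + 12*c + d*(8*c^2 - 95*c - 12)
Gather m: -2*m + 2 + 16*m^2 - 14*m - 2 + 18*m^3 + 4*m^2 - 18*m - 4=18*m^3 + 20*m^2 - 34*m - 4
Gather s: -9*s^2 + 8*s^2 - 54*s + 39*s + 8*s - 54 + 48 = -s^2 - 7*s - 6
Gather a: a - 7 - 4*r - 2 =a - 4*r - 9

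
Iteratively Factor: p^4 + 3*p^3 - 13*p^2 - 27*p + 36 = (p + 3)*(p^3 - 13*p + 12) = (p - 1)*(p + 3)*(p^2 + p - 12) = (p - 1)*(p + 3)*(p + 4)*(p - 3)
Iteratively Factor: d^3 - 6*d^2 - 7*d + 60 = (d - 4)*(d^2 - 2*d - 15) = (d - 5)*(d - 4)*(d + 3)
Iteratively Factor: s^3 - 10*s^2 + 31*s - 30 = (s - 3)*(s^2 - 7*s + 10) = (s - 3)*(s - 2)*(s - 5)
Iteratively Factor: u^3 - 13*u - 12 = (u + 3)*(u^2 - 3*u - 4) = (u + 1)*(u + 3)*(u - 4)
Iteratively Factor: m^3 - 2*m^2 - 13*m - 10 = (m + 1)*(m^2 - 3*m - 10) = (m - 5)*(m + 1)*(m + 2)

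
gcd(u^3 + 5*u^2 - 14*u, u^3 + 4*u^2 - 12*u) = u^2 - 2*u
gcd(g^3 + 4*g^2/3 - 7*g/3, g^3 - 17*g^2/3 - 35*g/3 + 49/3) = g^2 + 4*g/3 - 7/3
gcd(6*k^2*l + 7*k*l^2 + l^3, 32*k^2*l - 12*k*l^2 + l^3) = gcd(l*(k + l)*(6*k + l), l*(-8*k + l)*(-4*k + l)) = l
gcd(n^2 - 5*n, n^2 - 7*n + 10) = n - 5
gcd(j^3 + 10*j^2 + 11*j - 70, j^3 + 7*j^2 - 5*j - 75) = j + 5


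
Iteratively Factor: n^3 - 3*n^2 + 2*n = (n)*(n^2 - 3*n + 2) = n*(n - 1)*(n - 2)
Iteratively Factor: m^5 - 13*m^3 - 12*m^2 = (m)*(m^4 - 13*m^2 - 12*m) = m*(m - 4)*(m^3 + 4*m^2 + 3*m) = m*(m - 4)*(m + 1)*(m^2 + 3*m) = m*(m - 4)*(m + 1)*(m + 3)*(m)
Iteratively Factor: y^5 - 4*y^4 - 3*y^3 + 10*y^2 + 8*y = (y - 4)*(y^4 - 3*y^2 - 2*y) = y*(y - 4)*(y^3 - 3*y - 2) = y*(y - 4)*(y + 1)*(y^2 - y - 2) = y*(y - 4)*(y - 2)*(y + 1)*(y + 1)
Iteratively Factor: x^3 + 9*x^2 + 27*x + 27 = (x + 3)*(x^2 + 6*x + 9) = (x + 3)^2*(x + 3)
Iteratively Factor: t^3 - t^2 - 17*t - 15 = (t + 1)*(t^2 - 2*t - 15) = (t - 5)*(t + 1)*(t + 3)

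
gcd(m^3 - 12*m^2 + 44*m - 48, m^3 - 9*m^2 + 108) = m - 6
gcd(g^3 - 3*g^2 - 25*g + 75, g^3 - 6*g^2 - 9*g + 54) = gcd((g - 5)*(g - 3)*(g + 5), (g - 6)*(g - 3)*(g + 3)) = g - 3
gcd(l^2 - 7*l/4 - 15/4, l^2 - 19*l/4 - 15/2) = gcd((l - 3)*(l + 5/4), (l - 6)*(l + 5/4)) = l + 5/4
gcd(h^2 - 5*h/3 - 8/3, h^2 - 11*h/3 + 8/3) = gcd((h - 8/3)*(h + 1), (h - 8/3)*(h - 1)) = h - 8/3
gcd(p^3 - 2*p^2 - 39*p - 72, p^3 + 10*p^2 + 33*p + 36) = p^2 + 6*p + 9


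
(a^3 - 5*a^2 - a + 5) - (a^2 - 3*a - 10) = a^3 - 6*a^2 + 2*a + 15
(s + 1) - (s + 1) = 0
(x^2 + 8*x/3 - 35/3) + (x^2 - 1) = 2*x^2 + 8*x/3 - 38/3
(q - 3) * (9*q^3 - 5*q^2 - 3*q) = 9*q^4 - 32*q^3 + 12*q^2 + 9*q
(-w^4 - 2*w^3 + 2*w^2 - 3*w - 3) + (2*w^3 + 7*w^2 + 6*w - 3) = -w^4 + 9*w^2 + 3*w - 6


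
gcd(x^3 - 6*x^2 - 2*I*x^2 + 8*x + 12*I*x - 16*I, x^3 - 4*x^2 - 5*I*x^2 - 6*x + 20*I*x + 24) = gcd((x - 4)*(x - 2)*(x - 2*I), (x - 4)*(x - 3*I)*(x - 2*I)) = x^2 + x*(-4 - 2*I) + 8*I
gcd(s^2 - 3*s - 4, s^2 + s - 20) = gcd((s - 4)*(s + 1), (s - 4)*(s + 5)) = s - 4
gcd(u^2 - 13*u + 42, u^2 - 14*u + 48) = u - 6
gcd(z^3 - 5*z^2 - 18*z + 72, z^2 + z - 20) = 1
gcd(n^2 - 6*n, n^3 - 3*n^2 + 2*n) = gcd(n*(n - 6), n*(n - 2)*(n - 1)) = n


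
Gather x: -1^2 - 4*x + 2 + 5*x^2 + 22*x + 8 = 5*x^2 + 18*x + 9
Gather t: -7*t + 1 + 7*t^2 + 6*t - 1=7*t^2 - t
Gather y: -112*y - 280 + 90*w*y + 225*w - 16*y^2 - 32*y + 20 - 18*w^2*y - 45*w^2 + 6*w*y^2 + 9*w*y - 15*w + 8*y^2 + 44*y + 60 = -45*w^2 + 210*w + y^2*(6*w - 8) + y*(-18*w^2 + 99*w - 100) - 200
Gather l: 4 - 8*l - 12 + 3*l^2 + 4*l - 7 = 3*l^2 - 4*l - 15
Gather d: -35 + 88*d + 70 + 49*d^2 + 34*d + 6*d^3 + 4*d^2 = 6*d^3 + 53*d^2 + 122*d + 35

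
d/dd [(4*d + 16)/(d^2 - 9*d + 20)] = 4*(-d^2 - 8*d + 56)/(d^4 - 18*d^3 + 121*d^2 - 360*d + 400)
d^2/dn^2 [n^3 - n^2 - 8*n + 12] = 6*n - 2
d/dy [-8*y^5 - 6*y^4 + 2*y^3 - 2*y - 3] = -40*y^4 - 24*y^3 + 6*y^2 - 2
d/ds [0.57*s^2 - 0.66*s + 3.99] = 1.14*s - 0.66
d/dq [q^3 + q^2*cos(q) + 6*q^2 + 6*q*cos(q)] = -q^2*sin(q) + 3*q^2 - 6*q*sin(q) + 2*q*cos(q) + 12*q + 6*cos(q)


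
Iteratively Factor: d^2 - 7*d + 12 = (d - 3)*(d - 4)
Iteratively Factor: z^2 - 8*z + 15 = (z - 3)*(z - 5)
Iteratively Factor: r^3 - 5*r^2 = (r)*(r^2 - 5*r) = r*(r - 5)*(r)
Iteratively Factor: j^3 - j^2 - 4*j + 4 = (j - 1)*(j^2 - 4) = (j - 2)*(j - 1)*(j + 2)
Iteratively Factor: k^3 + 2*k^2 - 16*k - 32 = (k - 4)*(k^2 + 6*k + 8) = (k - 4)*(k + 2)*(k + 4)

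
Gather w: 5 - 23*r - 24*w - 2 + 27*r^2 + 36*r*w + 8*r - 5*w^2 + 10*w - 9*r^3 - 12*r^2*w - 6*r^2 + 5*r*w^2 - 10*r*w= -9*r^3 + 21*r^2 - 15*r + w^2*(5*r - 5) + w*(-12*r^2 + 26*r - 14) + 3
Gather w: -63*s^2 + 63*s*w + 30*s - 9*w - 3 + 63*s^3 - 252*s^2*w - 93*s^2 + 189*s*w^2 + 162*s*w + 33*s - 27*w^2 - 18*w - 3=63*s^3 - 156*s^2 + 63*s + w^2*(189*s - 27) + w*(-252*s^2 + 225*s - 27) - 6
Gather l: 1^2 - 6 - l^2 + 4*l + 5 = -l^2 + 4*l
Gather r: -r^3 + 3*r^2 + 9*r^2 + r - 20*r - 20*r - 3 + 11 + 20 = -r^3 + 12*r^2 - 39*r + 28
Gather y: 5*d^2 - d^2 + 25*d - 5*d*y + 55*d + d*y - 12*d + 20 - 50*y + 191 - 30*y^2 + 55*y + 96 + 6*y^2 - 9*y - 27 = 4*d^2 + 68*d - 24*y^2 + y*(-4*d - 4) + 280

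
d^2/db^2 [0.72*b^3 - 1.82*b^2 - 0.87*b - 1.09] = 4.32*b - 3.64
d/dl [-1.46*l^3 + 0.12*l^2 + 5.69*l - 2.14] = -4.38*l^2 + 0.24*l + 5.69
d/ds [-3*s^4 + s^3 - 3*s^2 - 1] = 3*s*(-4*s^2 + s - 2)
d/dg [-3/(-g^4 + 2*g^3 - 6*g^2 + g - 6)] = 3*(-4*g^3 + 6*g^2 - 12*g + 1)/(g^4 - 2*g^3 + 6*g^2 - g + 6)^2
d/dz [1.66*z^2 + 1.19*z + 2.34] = 3.32*z + 1.19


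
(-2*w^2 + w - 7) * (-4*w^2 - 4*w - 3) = 8*w^4 + 4*w^3 + 30*w^2 + 25*w + 21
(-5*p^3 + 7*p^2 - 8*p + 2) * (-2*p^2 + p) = 10*p^5 - 19*p^4 + 23*p^3 - 12*p^2 + 2*p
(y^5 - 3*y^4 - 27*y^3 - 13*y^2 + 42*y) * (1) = y^5 - 3*y^4 - 27*y^3 - 13*y^2 + 42*y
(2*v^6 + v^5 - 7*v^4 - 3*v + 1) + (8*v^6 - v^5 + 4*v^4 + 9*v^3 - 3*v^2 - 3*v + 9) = 10*v^6 - 3*v^4 + 9*v^3 - 3*v^2 - 6*v + 10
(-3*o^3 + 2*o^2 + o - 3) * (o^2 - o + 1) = -3*o^5 + 5*o^4 - 4*o^3 - 2*o^2 + 4*o - 3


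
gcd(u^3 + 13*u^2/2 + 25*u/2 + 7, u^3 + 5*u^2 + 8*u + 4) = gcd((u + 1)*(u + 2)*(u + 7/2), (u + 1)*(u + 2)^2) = u^2 + 3*u + 2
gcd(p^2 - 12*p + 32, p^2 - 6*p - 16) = p - 8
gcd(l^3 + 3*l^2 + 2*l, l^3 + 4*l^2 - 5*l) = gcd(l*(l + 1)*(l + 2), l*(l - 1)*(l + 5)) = l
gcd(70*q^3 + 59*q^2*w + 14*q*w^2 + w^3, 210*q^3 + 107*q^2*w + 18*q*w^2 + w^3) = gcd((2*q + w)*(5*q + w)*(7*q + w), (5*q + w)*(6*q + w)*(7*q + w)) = 35*q^2 + 12*q*w + w^2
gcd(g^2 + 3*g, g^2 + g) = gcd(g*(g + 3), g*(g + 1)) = g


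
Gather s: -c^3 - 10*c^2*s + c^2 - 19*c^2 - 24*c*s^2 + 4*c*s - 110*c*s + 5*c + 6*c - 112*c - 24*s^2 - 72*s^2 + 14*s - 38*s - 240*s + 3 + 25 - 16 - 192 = -c^3 - 18*c^2 - 101*c + s^2*(-24*c - 96) + s*(-10*c^2 - 106*c - 264) - 180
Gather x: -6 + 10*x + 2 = 10*x - 4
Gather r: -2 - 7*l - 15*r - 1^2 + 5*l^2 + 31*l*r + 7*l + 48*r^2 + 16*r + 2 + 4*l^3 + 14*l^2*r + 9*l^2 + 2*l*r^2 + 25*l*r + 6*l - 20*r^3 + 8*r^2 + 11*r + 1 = 4*l^3 + 14*l^2 + 6*l - 20*r^3 + r^2*(2*l + 56) + r*(14*l^2 + 56*l + 12)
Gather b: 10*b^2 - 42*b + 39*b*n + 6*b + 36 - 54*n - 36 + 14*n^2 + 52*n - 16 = 10*b^2 + b*(39*n - 36) + 14*n^2 - 2*n - 16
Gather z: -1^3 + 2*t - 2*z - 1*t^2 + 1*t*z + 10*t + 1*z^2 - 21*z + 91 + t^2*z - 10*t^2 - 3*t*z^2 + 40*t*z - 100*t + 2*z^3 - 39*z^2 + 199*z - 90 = -11*t^2 - 88*t + 2*z^3 + z^2*(-3*t - 38) + z*(t^2 + 41*t + 176)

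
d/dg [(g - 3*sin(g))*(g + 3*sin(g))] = 2*g - 9*sin(2*g)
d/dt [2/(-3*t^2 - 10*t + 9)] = 4*(3*t + 5)/(3*t^2 + 10*t - 9)^2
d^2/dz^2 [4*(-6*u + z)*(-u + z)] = 8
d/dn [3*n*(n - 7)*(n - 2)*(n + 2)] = 12*n^3 - 63*n^2 - 24*n + 84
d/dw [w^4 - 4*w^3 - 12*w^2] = 4*w*(w^2 - 3*w - 6)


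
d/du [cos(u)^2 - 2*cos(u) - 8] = 2*(1 - cos(u))*sin(u)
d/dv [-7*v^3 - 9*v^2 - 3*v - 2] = -21*v^2 - 18*v - 3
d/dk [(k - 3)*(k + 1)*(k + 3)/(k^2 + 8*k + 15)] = (k^2 + 10*k - 7)/(k^2 + 10*k + 25)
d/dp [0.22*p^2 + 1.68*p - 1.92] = 0.44*p + 1.68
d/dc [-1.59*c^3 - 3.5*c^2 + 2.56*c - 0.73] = -4.77*c^2 - 7.0*c + 2.56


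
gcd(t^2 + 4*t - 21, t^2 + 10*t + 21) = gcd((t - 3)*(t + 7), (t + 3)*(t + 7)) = t + 7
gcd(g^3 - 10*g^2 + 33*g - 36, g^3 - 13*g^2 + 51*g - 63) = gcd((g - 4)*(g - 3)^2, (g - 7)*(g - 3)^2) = g^2 - 6*g + 9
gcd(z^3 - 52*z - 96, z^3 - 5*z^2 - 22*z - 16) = z^2 - 6*z - 16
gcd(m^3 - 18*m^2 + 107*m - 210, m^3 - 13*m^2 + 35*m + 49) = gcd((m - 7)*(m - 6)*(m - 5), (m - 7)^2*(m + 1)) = m - 7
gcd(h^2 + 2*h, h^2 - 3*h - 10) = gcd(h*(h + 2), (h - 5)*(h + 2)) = h + 2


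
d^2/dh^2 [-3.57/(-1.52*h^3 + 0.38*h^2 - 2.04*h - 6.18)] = ((2.7132 - 32.5584*h)*(1.52*h^3 - 0.38*h^2 + 2.04*h + 6.18) + 3.57*(4.56*h^2 - 0.76*h + 2.04)*(9.12*h^2 - 1.52*h + 4.08))/(1.52*h^3 - 0.38*h^2 + 2.04*h + 6.18)^3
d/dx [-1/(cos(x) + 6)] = -sin(x)/(cos(x) + 6)^2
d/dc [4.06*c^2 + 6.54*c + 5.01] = 8.12*c + 6.54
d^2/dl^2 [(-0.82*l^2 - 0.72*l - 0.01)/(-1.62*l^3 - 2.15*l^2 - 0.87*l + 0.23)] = (4.304016*l^6 + 11.337408*l^5 + 8.42724000000001*l^4 + 6.39397200000001*l^3 + 6.014118*l^2 + 2.270826*l + 0.399928)/(4.251528*l^9 + 16.92738*l^8 + 29.315034*l^7 + 26.308799*l^6 + 10.936719*l^5 - 0.252492000000001*l^4 - 1.665693*l^3 - 0.181056*l^2 + 0.138069*l - 0.012167)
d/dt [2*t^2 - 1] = 4*t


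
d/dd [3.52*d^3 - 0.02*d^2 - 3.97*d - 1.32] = 10.56*d^2 - 0.04*d - 3.97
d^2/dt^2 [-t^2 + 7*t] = -2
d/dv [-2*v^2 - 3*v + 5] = -4*v - 3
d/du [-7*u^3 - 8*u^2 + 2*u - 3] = -21*u^2 - 16*u + 2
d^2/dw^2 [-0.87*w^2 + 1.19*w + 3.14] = -1.74000000000000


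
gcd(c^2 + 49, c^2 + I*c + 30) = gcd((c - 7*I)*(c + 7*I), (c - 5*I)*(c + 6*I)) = 1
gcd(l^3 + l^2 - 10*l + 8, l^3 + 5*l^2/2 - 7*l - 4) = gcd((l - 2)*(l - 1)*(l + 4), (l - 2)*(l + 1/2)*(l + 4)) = l^2 + 2*l - 8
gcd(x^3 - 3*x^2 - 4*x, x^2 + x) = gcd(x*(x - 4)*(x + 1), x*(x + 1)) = x^2 + x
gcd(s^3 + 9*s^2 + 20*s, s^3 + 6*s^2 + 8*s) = s^2 + 4*s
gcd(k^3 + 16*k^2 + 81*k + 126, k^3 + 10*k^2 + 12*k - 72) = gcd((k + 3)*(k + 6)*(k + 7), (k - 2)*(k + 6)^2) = k + 6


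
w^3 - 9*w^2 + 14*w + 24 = (w - 6)*(w - 4)*(w + 1)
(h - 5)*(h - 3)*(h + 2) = h^3 - 6*h^2 - h + 30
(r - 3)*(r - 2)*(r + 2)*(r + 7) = r^4 + 4*r^3 - 25*r^2 - 16*r + 84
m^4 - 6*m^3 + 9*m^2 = m^2*(m - 3)^2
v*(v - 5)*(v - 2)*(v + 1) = v^4 - 6*v^3 + 3*v^2 + 10*v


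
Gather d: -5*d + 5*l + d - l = -4*d + 4*l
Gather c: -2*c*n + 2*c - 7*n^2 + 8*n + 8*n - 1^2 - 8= c*(2 - 2*n) - 7*n^2 + 16*n - 9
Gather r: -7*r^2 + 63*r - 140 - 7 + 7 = -7*r^2 + 63*r - 140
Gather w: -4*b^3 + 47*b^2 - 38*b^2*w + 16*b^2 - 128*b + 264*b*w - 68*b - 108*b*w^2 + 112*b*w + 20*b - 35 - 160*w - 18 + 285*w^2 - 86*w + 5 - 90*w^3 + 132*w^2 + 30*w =-4*b^3 + 63*b^2 - 176*b - 90*w^3 + w^2*(417 - 108*b) + w*(-38*b^2 + 376*b - 216) - 48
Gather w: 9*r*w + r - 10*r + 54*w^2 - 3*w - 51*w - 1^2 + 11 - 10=-9*r + 54*w^2 + w*(9*r - 54)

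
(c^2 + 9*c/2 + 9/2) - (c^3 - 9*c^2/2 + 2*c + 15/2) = -c^3 + 11*c^2/2 + 5*c/2 - 3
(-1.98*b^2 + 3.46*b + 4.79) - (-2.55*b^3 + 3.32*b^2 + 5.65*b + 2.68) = 2.55*b^3 - 5.3*b^2 - 2.19*b + 2.11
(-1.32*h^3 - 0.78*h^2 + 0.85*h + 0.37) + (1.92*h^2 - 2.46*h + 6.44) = -1.32*h^3 + 1.14*h^2 - 1.61*h + 6.81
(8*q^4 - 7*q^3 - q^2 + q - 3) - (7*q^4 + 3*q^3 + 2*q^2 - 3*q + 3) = q^4 - 10*q^3 - 3*q^2 + 4*q - 6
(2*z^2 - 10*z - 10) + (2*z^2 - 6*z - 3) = 4*z^2 - 16*z - 13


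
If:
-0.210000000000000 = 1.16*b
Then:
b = -0.18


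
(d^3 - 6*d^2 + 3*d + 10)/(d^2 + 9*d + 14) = (d^3 - 6*d^2 + 3*d + 10)/(d^2 + 9*d + 14)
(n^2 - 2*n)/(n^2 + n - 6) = n/(n + 3)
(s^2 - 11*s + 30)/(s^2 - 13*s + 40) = (s - 6)/(s - 8)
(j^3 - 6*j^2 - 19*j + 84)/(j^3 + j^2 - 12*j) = (j - 7)/j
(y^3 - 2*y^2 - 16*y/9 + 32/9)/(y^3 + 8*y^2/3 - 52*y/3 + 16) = (y + 4/3)/(y + 6)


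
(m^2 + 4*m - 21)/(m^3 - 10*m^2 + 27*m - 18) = (m + 7)/(m^2 - 7*m + 6)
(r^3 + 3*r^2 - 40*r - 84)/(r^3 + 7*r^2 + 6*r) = (r^3 + 3*r^2 - 40*r - 84)/(r*(r^2 + 7*r + 6))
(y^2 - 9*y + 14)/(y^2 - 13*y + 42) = (y - 2)/(y - 6)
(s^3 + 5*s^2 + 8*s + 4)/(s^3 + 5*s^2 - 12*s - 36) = (s^2 + 3*s + 2)/(s^2 + 3*s - 18)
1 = 1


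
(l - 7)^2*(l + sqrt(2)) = l^3 - 14*l^2 + sqrt(2)*l^2 - 14*sqrt(2)*l + 49*l + 49*sqrt(2)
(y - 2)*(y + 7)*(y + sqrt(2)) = y^3 + sqrt(2)*y^2 + 5*y^2 - 14*y + 5*sqrt(2)*y - 14*sqrt(2)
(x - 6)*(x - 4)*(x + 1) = x^3 - 9*x^2 + 14*x + 24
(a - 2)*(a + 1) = a^2 - a - 2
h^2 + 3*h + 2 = (h + 1)*(h + 2)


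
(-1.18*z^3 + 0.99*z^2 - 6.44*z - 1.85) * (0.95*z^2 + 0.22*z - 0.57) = -1.121*z^5 + 0.6809*z^4 - 5.2276*z^3 - 3.7386*z^2 + 3.2638*z + 1.0545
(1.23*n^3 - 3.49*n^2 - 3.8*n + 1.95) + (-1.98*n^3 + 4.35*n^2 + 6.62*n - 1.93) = -0.75*n^3 + 0.859999999999999*n^2 + 2.82*n + 0.02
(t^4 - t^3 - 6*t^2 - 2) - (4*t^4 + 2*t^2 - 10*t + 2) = -3*t^4 - t^3 - 8*t^2 + 10*t - 4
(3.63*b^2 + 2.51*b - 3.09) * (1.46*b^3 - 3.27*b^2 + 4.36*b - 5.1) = 5.2998*b^5 - 8.2055*b^4 + 3.1077*b^3 + 2.5349*b^2 - 26.2734*b + 15.759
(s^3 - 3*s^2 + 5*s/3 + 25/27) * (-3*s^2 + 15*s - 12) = -3*s^5 + 24*s^4 - 62*s^3 + 524*s^2/9 - 55*s/9 - 100/9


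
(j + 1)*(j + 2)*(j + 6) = j^3 + 9*j^2 + 20*j + 12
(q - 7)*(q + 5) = q^2 - 2*q - 35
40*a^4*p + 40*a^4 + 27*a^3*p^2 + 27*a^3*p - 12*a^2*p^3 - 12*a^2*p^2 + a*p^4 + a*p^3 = (-8*a + p)*(-5*a + p)*(a + p)*(a*p + a)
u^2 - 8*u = u*(u - 8)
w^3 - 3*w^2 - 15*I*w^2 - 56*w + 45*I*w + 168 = (w - 3)*(w - 8*I)*(w - 7*I)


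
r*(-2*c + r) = -2*c*r + r^2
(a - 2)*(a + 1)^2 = a^3 - 3*a - 2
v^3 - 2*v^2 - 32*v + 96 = (v - 4)^2*(v + 6)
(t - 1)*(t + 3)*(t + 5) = t^3 + 7*t^2 + 7*t - 15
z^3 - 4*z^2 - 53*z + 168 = (z - 8)*(z - 3)*(z + 7)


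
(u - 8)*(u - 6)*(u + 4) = u^3 - 10*u^2 - 8*u + 192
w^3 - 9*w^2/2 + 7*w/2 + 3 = (w - 3)*(w - 2)*(w + 1/2)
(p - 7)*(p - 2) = p^2 - 9*p + 14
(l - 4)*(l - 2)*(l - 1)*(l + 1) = l^4 - 6*l^3 + 7*l^2 + 6*l - 8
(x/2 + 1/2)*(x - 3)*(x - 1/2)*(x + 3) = x^4/2 + x^3/4 - 19*x^2/4 - 9*x/4 + 9/4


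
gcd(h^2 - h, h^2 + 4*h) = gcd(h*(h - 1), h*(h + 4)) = h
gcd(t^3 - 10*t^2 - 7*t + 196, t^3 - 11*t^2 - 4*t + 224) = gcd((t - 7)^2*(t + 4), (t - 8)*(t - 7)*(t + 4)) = t^2 - 3*t - 28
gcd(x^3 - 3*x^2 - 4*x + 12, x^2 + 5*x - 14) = x - 2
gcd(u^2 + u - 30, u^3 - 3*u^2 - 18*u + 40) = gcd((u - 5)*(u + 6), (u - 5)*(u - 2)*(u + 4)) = u - 5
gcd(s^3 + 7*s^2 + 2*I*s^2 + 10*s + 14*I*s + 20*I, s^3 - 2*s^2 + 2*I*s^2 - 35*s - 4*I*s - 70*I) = s^2 + s*(5 + 2*I) + 10*I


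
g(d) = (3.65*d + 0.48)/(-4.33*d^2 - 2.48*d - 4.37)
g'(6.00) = 0.02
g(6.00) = -0.13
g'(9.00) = 0.01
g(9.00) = -0.09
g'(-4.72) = 0.04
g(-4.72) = 0.19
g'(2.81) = 0.06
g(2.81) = -0.24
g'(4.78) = 0.03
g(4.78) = -0.16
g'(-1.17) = 0.04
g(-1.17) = 0.51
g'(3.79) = 0.04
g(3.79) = -0.19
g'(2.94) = 0.06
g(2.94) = -0.23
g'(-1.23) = 0.07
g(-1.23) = 0.51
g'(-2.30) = 0.13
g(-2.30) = 0.37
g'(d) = (3.65*d + 0.48)*(8.66*d + 2.48)/(-4.33*d^2 - 2.48*d - 4.37)^2 + 3.65/(-4.33*d^2 - 2.48*d - 4.37) = (15.8045*d^2 + 4.1568*d - 14.7601)/(18.7489*d^4 + 21.4768*d^3 + 43.9946*d^2 + 21.6752*d + 19.0969)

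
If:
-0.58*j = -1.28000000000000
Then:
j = 2.21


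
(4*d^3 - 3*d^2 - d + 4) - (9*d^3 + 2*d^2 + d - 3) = -5*d^3 - 5*d^2 - 2*d + 7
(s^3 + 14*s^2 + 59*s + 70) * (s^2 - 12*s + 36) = s^5 + 2*s^4 - 73*s^3 - 134*s^2 + 1284*s + 2520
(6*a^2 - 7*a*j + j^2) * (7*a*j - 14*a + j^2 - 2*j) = 42*a^3*j - 84*a^3 - 43*a^2*j^2 + 86*a^2*j + j^4 - 2*j^3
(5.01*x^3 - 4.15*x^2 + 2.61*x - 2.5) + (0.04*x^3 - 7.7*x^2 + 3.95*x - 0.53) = 5.05*x^3 - 11.85*x^2 + 6.56*x - 3.03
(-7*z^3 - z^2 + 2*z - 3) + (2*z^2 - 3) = -7*z^3 + z^2 + 2*z - 6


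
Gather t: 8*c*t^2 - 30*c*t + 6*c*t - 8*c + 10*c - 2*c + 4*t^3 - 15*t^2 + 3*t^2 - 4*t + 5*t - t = -24*c*t + 4*t^3 + t^2*(8*c - 12)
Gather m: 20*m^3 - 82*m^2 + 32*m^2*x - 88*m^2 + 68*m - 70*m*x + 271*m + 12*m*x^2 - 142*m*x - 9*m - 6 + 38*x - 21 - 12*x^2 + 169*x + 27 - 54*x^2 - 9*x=20*m^3 + m^2*(32*x - 170) + m*(12*x^2 - 212*x + 330) - 66*x^2 + 198*x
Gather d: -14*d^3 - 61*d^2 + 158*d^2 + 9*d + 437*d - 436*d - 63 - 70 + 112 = -14*d^3 + 97*d^2 + 10*d - 21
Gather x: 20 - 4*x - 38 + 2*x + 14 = -2*x - 4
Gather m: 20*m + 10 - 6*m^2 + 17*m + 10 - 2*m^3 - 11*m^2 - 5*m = -2*m^3 - 17*m^2 + 32*m + 20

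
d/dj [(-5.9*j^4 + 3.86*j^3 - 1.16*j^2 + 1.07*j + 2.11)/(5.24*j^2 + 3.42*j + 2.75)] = (-61.832*j^5 - 40.3076*j^4 - 38.4976*j^3 + 22.271*j^2 - 28.4928*j - 4.2737)/(27.4576*j^4 + 35.8416*j^3 + 40.5164*j^2 + 18.81*j + 7.5625)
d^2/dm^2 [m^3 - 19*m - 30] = 6*m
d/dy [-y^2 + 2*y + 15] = 2 - 2*y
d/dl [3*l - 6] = 3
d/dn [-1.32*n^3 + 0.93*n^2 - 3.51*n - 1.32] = -3.96*n^2 + 1.86*n - 3.51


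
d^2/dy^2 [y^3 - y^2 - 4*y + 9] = 6*y - 2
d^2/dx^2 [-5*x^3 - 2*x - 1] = -30*x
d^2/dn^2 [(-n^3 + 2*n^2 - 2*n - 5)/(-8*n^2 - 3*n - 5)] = 10*(29*n^3 + 249*n^2 + 39*n - 47)/(512*n^6 + 576*n^5 + 1176*n^4 + 747*n^3 + 735*n^2 + 225*n + 125)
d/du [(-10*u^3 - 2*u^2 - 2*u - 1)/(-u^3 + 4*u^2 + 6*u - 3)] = (-42*u^4 - 124*u^3 + 83*u^2 + 20*u + 12)/(u^6 - 8*u^5 + 4*u^4 + 54*u^3 + 12*u^2 - 36*u + 9)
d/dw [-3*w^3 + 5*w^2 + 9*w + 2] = -9*w^2 + 10*w + 9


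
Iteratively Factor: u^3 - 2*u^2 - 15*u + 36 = (u - 3)*(u^2 + u - 12) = (u - 3)*(u + 4)*(u - 3)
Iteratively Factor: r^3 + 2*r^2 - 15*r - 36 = (r + 3)*(r^2 - r - 12) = (r - 4)*(r + 3)*(r + 3)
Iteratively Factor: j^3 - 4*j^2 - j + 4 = (j + 1)*(j^2 - 5*j + 4) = (j - 1)*(j + 1)*(j - 4)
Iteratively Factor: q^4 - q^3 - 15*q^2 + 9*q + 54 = (q - 3)*(q^3 + 2*q^2 - 9*q - 18) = (q - 3)^2*(q^2 + 5*q + 6) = (q - 3)^2*(q + 3)*(q + 2)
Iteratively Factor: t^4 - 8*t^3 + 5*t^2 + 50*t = (t - 5)*(t^3 - 3*t^2 - 10*t) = (t - 5)*(t + 2)*(t^2 - 5*t) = (t - 5)^2*(t + 2)*(t)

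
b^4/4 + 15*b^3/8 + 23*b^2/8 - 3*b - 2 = (b/4 + 1)*(b - 1)*(b + 1/2)*(b + 4)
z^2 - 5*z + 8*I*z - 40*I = (z - 5)*(z + 8*I)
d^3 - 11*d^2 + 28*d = d*(d - 7)*(d - 4)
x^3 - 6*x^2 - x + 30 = (x - 5)*(x - 3)*(x + 2)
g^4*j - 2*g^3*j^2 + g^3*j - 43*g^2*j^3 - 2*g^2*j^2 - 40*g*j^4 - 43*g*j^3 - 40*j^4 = (g - 8*j)*(g + j)*(g + 5*j)*(g*j + j)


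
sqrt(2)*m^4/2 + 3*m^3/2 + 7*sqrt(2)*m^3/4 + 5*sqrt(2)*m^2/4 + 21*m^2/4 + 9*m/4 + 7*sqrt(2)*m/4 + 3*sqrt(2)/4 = (m + 1/2)*(m + 3)*(m + sqrt(2)/2)*(sqrt(2)*m/2 + 1)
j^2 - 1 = (j - 1)*(j + 1)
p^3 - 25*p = p*(p - 5)*(p + 5)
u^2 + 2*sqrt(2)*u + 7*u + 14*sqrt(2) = (u + 7)*(u + 2*sqrt(2))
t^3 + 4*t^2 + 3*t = t*(t + 1)*(t + 3)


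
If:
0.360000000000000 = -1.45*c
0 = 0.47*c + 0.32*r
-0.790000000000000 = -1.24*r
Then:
No Solution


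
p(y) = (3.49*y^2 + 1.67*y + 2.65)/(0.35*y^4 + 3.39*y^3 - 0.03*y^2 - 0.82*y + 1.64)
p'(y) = (6.98*y + 1.67)/(0.35*y^4 + 3.39*y^3 - 0.03*y^2 - 0.82*y + 1.64) + (3.49*y^2 + 1.67*y + 2.65)*(-1.4*y^3 - 10.17*y^2 + 0.06*y + 0.82)/(0.35*y^4 + 3.39*y^3 - 0.03*y^2 - 0.82*y + 1.64)^2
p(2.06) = 0.58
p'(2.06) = -0.44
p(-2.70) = -0.53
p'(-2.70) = -0.16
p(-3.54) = -0.44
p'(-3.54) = -0.06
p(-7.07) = -0.52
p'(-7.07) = 0.13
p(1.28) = 1.22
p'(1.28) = -1.43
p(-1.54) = -1.10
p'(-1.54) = -1.46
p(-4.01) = -0.42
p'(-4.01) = -0.03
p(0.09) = 1.80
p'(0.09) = 2.32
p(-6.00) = -0.43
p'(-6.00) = 0.05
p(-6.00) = -0.43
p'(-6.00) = 0.05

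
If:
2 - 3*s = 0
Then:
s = 2/3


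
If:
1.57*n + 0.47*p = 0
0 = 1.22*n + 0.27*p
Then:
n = 0.00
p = 0.00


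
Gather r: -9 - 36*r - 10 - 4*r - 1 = -40*r - 20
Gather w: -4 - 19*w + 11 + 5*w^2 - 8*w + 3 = 5*w^2 - 27*w + 10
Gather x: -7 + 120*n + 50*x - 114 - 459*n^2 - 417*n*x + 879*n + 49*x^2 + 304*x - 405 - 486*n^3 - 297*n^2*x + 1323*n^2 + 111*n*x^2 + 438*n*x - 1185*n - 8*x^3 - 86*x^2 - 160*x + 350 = -486*n^3 + 864*n^2 - 186*n - 8*x^3 + x^2*(111*n - 37) + x*(-297*n^2 + 21*n + 194) - 176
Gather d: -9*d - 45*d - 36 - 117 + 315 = 162 - 54*d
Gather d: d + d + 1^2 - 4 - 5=2*d - 8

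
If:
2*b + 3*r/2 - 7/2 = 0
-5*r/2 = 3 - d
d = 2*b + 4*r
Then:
No Solution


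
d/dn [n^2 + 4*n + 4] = 2*n + 4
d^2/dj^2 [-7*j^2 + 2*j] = -14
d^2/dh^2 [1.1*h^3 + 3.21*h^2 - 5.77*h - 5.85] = 6.6*h + 6.42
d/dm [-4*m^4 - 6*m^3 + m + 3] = -16*m^3 - 18*m^2 + 1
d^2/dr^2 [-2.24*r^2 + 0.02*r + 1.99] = -4.48000000000000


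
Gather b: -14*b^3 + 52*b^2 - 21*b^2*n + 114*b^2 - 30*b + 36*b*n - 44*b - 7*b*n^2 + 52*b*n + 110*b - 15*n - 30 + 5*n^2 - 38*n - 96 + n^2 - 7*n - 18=-14*b^3 + b^2*(166 - 21*n) + b*(-7*n^2 + 88*n + 36) + 6*n^2 - 60*n - 144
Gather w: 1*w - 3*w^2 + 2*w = -3*w^2 + 3*w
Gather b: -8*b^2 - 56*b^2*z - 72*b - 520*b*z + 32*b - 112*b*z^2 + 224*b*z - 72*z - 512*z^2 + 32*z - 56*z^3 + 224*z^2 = b^2*(-56*z - 8) + b*(-112*z^2 - 296*z - 40) - 56*z^3 - 288*z^2 - 40*z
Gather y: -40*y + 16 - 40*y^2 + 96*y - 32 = -40*y^2 + 56*y - 16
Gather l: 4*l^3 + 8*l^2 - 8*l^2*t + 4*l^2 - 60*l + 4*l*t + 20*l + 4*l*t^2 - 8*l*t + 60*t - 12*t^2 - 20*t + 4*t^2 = 4*l^3 + l^2*(12 - 8*t) + l*(4*t^2 - 4*t - 40) - 8*t^2 + 40*t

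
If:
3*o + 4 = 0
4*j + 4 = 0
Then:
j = -1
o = -4/3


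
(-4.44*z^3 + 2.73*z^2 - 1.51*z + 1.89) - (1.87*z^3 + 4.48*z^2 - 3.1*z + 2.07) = -6.31*z^3 - 1.75*z^2 + 1.59*z - 0.18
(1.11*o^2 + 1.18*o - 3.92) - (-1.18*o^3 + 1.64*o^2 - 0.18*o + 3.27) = 1.18*o^3 - 0.53*o^2 + 1.36*o - 7.19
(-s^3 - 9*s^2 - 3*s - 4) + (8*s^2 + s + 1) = -s^3 - s^2 - 2*s - 3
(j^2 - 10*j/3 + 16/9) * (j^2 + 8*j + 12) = j^4 + 14*j^3/3 - 116*j^2/9 - 232*j/9 + 64/3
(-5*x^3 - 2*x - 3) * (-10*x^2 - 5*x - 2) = 50*x^5 + 25*x^4 + 30*x^3 + 40*x^2 + 19*x + 6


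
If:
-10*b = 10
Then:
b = -1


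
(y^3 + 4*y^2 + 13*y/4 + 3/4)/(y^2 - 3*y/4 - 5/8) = 2*(2*y^2 + 7*y + 3)/(4*y - 5)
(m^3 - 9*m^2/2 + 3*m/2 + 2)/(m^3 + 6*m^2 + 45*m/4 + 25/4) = 2*(2*m^3 - 9*m^2 + 3*m + 4)/(4*m^3 + 24*m^2 + 45*m + 25)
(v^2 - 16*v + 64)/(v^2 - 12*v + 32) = (v - 8)/(v - 4)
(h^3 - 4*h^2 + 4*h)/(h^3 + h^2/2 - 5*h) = 2*(h - 2)/(2*h + 5)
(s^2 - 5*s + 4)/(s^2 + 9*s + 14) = (s^2 - 5*s + 4)/(s^2 + 9*s + 14)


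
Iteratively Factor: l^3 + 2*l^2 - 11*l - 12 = (l + 1)*(l^2 + l - 12) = (l + 1)*(l + 4)*(l - 3)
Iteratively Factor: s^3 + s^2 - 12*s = (s - 3)*(s^2 + 4*s) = s*(s - 3)*(s + 4)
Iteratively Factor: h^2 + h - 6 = (h + 3)*(h - 2)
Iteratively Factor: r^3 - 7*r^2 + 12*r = (r - 4)*(r^2 - 3*r) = (r - 4)*(r - 3)*(r)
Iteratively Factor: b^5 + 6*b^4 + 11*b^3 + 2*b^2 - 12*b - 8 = (b - 1)*(b^4 + 7*b^3 + 18*b^2 + 20*b + 8) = (b - 1)*(b + 2)*(b^3 + 5*b^2 + 8*b + 4) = (b - 1)*(b + 1)*(b + 2)*(b^2 + 4*b + 4) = (b - 1)*(b + 1)*(b + 2)^2*(b + 2)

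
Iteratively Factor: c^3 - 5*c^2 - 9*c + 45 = (c + 3)*(c^2 - 8*c + 15) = (c - 5)*(c + 3)*(c - 3)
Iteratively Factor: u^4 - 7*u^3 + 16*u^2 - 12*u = (u - 3)*(u^3 - 4*u^2 + 4*u) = u*(u - 3)*(u^2 - 4*u + 4) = u*(u - 3)*(u - 2)*(u - 2)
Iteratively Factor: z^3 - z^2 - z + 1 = (z - 1)*(z^2 - 1) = (z - 1)^2*(z + 1)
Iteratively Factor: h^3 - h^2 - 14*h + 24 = (h - 3)*(h^2 + 2*h - 8) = (h - 3)*(h + 4)*(h - 2)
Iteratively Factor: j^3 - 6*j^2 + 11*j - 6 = (j - 3)*(j^2 - 3*j + 2) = (j - 3)*(j - 2)*(j - 1)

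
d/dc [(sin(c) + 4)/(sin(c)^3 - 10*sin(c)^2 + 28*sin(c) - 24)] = 2*(-3*sin(c) + cos(c)^2 + 33)*cos(c)/((sin(c) - 6)^2*(sin(c) - 2)^3)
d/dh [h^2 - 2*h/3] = 2*h - 2/3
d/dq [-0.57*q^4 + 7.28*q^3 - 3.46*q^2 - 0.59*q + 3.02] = -2.28*q^3 + 21.84*q^2 - 6.92*q - 0.59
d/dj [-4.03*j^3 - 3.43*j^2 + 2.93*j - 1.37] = -12.09*j^2 - 6.86*j + 2.93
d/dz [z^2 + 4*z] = 2*z + 4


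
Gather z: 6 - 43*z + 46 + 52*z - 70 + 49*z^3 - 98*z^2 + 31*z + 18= 49*z^3 - 98*z^2 + 40*z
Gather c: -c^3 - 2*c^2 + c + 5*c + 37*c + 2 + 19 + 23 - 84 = -c^3 - 2*c^2 + 43*c - 40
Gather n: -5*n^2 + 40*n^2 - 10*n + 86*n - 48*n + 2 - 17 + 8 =35*n^2 + 28*n - 7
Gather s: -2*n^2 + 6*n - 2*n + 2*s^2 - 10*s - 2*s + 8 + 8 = -2*n^2 + 4*n + 2*s^2 - 12*s + 16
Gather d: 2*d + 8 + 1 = 2*d + 9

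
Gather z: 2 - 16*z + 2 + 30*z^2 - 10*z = 30*z^2 - 26*z + 4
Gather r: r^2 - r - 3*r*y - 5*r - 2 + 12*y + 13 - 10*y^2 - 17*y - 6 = r^2 + r*(-3*y - 6) - 10*y^2 - 5*y + 5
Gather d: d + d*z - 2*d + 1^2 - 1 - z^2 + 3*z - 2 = d*(z - 1) - z^2 + 3*z - 2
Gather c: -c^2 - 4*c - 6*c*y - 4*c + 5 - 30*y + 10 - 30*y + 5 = -c^2 + c*(-6*y - 8) - 60*y + 20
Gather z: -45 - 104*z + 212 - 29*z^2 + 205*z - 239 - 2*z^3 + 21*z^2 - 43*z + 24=-2*z^3 - 8*z^2 + 58*z - 48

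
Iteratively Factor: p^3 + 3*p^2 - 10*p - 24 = (p - 3)*(p^2 + 6*p + 8) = (p - 3)*(p + 2)*(p + 4)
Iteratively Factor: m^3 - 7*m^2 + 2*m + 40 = (m + 2)*(m^2 - 9*m + 20) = (m - 4)*(m + 2)*(m - 5)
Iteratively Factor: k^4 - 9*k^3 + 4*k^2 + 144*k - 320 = (k - 4)*(k^3 - 5*k^2 - 16*k + 80) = (k - 5)*(k - 4)*(k^2 - 16) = (k - 5)*(k - 4)*(k + 4)*(k - 4)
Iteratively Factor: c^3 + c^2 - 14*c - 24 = (c + 3)*(c^2 - 2*c - 8) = (c - 4)*(c + 3)*(c + 2)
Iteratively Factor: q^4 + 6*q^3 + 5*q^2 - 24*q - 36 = (q - 2)*(q^3 + 8*q^2 + 21*q + 18) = (q - 2)*(q + 3)*(q^2 + 5*q + 6) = (q - 2)*(q + 3)^2*(q + 2)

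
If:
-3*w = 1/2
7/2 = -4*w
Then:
No Solution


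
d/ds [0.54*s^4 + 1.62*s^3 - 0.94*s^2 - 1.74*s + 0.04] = 2.16*s^3 + 4.86*s^2 - 1.88*s - 1.74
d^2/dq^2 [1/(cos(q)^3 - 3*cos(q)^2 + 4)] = 3*(-12*sin(q)^4 + 24*sin(q)^2 - 3*cos(q) - cos(3*q) - 4)/(4*(cos(q) - 2)^4*(cos(q) + 1)^3)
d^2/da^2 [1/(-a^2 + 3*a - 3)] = 2*(a^2 - 3*a - (2*a - 3)^2 + 3)/(a^2 - 3*a + 3)^3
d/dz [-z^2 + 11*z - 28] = 11 - 2*z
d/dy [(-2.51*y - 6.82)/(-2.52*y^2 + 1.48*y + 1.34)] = (-6.3252*y^2 - 34.3728*y + 6.7302)/(6.3504*y^4 - 7.4592*y^3 - 4.5632*y^2 + 3.9664*y + 1.7956)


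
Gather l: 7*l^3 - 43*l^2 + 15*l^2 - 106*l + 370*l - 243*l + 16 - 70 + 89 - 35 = 7*l^3 - 28*l^2 + 21*l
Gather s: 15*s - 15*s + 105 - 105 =0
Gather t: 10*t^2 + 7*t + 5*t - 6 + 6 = 10*t^2 + 12*t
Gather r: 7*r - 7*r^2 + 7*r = -7*r^2 + 14*r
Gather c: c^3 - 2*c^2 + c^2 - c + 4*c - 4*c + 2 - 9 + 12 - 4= c^3 - c^2 - c + 1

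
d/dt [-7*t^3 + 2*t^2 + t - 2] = -21*t^2 + 4*t + 1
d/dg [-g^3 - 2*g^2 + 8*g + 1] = -3*g^2 - 4*g + 8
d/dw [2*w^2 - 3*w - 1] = 4*w - 3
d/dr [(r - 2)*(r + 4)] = 2*r + 2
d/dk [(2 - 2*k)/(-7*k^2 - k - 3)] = 2*(7*k^2 + k - (k - 1)*(14*k + 1) + 3)/(7*k^2 + k + 3)^2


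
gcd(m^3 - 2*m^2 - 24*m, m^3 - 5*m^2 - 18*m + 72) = m^2 - 2*m - 24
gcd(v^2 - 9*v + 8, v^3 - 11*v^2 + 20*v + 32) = v - 8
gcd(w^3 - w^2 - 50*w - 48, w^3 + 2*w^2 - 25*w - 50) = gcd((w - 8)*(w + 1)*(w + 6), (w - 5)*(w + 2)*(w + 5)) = 1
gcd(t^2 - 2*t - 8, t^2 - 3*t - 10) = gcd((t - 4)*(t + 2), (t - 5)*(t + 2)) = t + 2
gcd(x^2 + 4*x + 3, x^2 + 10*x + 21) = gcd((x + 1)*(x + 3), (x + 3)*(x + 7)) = x + 3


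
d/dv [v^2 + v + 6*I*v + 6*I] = 2*v + 1 + 6*I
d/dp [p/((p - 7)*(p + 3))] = (-p^2 - 21)/(p^4 - 8*p^3 - 26*p^2 + 168*p + 441)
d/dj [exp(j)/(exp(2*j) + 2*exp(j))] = -exp(j)/(exp(j) + 2)^2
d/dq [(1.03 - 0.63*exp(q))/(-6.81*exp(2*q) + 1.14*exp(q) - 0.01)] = (-4.2903*exp(2*q) + 14.0286*exp(q) - 1.1679)*exp(q)/(46.3761*exp(4*q) - 15.5268*exp(3*q) + 1.4358*exp(2*q) - 0.0228*exp(q) + 0.0001)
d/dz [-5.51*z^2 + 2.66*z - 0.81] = 2.66 - 11.02*z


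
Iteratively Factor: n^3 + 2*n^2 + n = (n + 1)*(n^2 + n) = n*(n + 1)*(n + 1)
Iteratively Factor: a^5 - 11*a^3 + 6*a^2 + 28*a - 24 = (a + 2)*(a^4 - 2*a^3 - 7*a^2 + 20*a - 12) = (a - 2)*(a + 2)*(a^3 - 7*a + 6) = (a - 2)*(a - 1)*(a + 2)*(a^2 + a - 6) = (a - 2)*(a - 1)*(a + 2)*(a + 3)*(a - 2)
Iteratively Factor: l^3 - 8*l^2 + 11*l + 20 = (l - 4)*(l^2 - 4*l - 5) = (l - 5)*(l - 4)*(l + 1)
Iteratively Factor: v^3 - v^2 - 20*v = (v + 4)*(v^2 - 5*v) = v*(v + 4)*(v - 5)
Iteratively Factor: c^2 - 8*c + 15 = (c - 3)*(c - 5)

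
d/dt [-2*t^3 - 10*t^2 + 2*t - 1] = -6*t^2 - 20*t + 2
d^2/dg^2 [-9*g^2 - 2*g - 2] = -18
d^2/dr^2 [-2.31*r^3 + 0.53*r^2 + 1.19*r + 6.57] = 1.06 - 13.86*r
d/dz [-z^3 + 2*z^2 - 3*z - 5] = -3*z^2 + 4*z - 3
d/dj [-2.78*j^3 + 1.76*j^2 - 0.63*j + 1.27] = -8.34*j^2 + 3.52*j - 0.63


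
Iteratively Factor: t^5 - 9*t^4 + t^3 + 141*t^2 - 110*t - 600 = (t - 4)*(t^4 - 5*t^3 - 19*t^2 + 65*t + 150) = (t - 5)*(t - 4)*(t^3 - 19*t - 30) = (t - 5)*(t - 4)*(t + 2)*(t^2 - 2*t - 15) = (t - 5)*(t - 4)*(t + 2)*(t + 3)*(t - 5)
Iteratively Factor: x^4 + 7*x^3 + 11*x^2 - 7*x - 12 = (x + 1)*(x^3 + 6*x^2 + 5*x - 12) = (x - 1)*(x + 1)*(x^2 + 7*x + 12) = (x - 1)*(x + 1)*(x + 4)*(x + 3)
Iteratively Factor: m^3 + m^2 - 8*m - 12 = (m - 3)*(m^2 + 4*m + 4) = (m - 3)*(m + 2)*(m + 2)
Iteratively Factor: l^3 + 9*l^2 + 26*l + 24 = (l + 2)*(l^2 + 7*l + 12) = (l + 2)*(l + 3)*(l + 4)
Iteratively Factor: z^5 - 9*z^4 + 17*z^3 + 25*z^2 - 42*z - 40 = (z - 5)*(z^4 - 4*z^3 - 3*z^2 + 10*z + 8) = (z - 5)*(z - 4)*(z^3 - 3*z - 2) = (z - 5)*(z - 4)*(z + 1)*(z^2 - z - 2) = (z - 5)*(z - 4)*(z - 2)*(z + 1)*(z + 1)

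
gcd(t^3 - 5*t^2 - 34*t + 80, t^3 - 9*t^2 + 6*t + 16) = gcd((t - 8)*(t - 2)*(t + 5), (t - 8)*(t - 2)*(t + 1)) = t^2 - 10*t + 16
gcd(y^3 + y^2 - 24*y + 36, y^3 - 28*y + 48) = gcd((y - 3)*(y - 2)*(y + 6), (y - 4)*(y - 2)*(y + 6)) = y^2 + 4*y - 12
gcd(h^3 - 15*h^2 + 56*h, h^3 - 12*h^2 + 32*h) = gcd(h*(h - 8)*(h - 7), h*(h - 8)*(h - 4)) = h^2 - 8*h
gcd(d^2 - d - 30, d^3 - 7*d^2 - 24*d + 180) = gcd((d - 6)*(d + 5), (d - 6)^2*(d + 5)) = d^2 - d - 30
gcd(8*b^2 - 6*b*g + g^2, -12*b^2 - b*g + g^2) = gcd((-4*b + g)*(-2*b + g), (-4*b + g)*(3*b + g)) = 4*b - g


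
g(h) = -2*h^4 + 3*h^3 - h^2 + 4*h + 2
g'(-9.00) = 6583.00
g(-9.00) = -15424.00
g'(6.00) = -1412.00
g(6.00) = -1954.00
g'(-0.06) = 4.15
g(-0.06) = 1.76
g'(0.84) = 3.93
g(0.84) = 5.44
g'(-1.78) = 81.19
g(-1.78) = -45.29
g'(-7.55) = 3975.07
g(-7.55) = -7874.88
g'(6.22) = -1585.38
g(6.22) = -2283.47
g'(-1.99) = 106.67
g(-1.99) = -64.93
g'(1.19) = 0.88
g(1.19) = 6.39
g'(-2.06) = 116.25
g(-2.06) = -72.73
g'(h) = -8*h^3 + 9*h^2 - 2*h + 4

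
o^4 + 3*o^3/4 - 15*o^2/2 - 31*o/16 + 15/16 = (o - 5/2)*(o - 1/4)*(o + 1/2)*(o + 3)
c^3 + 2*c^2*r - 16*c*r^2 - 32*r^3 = (c - 4*r)*(c + 2*r)*(c + 4*r)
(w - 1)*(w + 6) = w^2 + 5*w - 6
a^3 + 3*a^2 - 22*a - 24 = (a - 4)*(a + 1)*(a + 6)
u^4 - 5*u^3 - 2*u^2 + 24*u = u*(u - 4)*(u - 3)*(u + 2)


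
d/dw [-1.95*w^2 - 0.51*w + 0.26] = -3.9*w - 0.51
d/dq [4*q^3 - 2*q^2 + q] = 12*q^2 - 4*q + 1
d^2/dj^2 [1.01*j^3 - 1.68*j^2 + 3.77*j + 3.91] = 6.06*j - 3.36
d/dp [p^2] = 2*p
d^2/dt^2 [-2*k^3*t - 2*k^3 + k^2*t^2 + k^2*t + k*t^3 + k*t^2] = 2*k*(k + 3*t + 1)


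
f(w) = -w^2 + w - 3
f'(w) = 1 - 2*w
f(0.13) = -2.89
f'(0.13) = 0.74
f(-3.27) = -16.96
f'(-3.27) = 7.54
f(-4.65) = -29.27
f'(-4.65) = 10.30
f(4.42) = -18.12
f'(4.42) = -7.84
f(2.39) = -6.32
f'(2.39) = -3.78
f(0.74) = -2.81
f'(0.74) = -0.48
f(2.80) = -8.04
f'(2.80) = -4.60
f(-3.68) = -20.22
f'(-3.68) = 8.36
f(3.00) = -9.00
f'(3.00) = -5.00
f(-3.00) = -15.00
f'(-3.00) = 7.00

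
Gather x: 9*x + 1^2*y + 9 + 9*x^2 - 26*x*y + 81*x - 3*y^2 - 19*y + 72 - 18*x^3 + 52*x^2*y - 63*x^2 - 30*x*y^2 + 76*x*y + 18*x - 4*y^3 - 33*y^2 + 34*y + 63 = -18*x^3 + x^2*(52*y - 54) + x*(-30*y^2 + 50*y + 108) - 4*y^3 - 36*y^2 + 16*y + 144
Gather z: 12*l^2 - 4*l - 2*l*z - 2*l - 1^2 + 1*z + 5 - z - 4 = 12*l^2 - 2*l*z - 6*l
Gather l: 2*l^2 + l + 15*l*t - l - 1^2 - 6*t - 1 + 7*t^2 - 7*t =2*l^2 + 15*l*t + 7*t^2 - 13*t - 2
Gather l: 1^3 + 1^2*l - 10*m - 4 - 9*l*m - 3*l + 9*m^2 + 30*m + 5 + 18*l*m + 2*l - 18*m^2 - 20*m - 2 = 9*l*m - 9*m^2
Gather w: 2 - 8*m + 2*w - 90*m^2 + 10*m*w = -90*m^2 - 8*m + w*(10*m + 2) + 2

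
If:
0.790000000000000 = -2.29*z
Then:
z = -0.34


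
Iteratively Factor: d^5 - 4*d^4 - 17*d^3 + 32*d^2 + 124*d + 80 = (d + 2)*(d^4 - 6*d^3 - 5*d^2 + 42*d + 40) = (d - 4)*(d + 2)*(d^3 - 2*d^2 - 13*d - 10) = (d - 4)*(d + 2)^2*(d^2 - 4*d - 5) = (d - 4)*(d + 1)*(d + 2)^2*(d - 5)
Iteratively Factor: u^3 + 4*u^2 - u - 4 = (u + 4)*(u^2 - 1) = (u + 1)*(u + 4)*(u - 1)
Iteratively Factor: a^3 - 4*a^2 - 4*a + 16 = (a + 2)*(a^2 - 6*a + 8) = (a - 4)*(a + 2)*(a - 2)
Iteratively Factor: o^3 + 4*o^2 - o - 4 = (o - 1)*(o^2 + 5*o + 4) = (o - 1)*(o + 1)*(o + 4)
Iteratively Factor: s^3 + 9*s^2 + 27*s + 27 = (s + 3)*(s^2 + 6*s + 9) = (s + 3)^2*(s + 3)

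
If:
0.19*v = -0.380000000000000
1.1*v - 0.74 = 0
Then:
No Solution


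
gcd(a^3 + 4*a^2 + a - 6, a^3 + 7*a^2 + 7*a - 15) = a^2 + 2*a - 3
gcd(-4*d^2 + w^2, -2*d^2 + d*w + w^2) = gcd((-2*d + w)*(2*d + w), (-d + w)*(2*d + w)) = 2*d + w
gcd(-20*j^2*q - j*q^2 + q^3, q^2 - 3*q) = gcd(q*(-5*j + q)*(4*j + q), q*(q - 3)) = q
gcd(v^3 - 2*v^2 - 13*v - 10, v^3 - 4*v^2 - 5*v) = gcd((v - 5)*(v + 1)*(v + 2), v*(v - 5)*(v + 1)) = v^2 - 4*v - 5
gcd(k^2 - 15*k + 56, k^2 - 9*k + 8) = k - 8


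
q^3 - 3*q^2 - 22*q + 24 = (q - 6)*(q - 1)*(q + 4)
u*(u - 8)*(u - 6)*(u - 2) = u^4 - 16*u^3 + 76*u^2 - 96*u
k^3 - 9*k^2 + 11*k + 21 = (k - 7)*(k - 3)*(k + 1)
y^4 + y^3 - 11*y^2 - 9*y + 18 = (y - 3)*(y - 1)*(y + 2)*(y + 3)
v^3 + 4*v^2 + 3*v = v*(v + 1)*(v + 3)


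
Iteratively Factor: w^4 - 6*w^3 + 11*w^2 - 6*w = (w - 1)*(w^3 - 5*w^2 + 6*w) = w*(w - 1)*(w^2 - 5*w + 6) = w*(w - 3)*(w - 1)*(w - 2)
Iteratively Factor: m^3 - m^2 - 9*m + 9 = (m - 3)*(m^2 + 2*m - 3) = (m - 3)*(m - 1)*(m + 3)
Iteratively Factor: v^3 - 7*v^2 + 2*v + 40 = (v - 4)*(v^2 - 3*v - 10) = (v - 4)*(v + 2)*(v - 5)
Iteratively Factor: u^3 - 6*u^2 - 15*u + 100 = (u - 5)*(u^2 - u - 20) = (u - 5)*(u + 4)*(u - 5)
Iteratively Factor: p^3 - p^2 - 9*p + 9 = (p + 3)*(p^2 - 4*p + 3) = (p - 1)*(p + 3)*(p - 3)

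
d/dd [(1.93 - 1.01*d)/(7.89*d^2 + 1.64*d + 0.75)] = (7.9689*d^2 - 30.4554*d - 3.9227)/(62.2521*d^4 + 25.8792*d^3 + 14.5246*d^2 + 2.46*d + 0.5625)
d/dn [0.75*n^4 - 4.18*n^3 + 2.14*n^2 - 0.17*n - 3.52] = 3.0*n^3 - 12.54*n^2 + 4.28*n - 0.17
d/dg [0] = 0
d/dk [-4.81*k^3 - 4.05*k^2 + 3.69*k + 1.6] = -14.43*k^2 - 8.1*k + 3.69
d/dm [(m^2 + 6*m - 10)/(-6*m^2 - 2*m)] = (17*m^2 - 60*m - 10)/(2*m^2*(9*m^2 + 6*m + 1))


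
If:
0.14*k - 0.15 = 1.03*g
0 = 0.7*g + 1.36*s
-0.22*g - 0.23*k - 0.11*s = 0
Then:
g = -0.13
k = 0.09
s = 0.07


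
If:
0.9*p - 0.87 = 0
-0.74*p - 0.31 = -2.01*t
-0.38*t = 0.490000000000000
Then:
No Solution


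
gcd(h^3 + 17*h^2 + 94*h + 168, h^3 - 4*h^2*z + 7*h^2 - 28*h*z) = h + 7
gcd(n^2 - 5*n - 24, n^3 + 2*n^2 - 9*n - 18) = n + 3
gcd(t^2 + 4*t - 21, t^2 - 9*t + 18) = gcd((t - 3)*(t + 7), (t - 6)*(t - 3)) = t - 3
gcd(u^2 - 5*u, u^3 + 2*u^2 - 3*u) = u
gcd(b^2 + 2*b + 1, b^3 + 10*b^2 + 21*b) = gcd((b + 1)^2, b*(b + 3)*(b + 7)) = 1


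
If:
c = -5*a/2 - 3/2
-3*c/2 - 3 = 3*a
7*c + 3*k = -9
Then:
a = 1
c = -4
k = 19/3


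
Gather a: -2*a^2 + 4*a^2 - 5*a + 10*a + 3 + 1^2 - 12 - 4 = 2*a^2 + 5*a - 12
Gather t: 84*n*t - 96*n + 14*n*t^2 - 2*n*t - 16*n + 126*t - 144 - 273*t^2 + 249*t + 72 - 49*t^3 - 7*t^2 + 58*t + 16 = -112*n - 49*t^3 + t^2*(14*n - 280) + t*(82*n + 433) - 56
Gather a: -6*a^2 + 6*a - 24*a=-6*a^2 - 18*a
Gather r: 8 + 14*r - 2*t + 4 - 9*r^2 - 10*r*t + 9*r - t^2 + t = -9*r^2 + r*(23 - 10*t) - t^2 - t + 12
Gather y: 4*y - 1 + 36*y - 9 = 40*y - 10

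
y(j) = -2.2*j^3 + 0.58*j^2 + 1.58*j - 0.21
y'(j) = -6.6*j^2 + 1.16*j + 1.58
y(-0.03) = -0.26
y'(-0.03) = 1.54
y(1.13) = -0.86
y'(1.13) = -5.54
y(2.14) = -15.73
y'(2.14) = -26.16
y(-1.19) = 2.44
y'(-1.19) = -9.15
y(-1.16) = 2.17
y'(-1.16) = -8.65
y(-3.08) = 64.71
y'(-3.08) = -64.60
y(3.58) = -88.06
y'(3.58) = -78.86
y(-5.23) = 322.11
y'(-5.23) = -185.02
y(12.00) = -3699.33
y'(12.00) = -934.90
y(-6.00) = 486.39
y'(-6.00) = -242.98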